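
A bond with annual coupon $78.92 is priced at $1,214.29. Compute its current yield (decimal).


Formula: Current yield = annual coupon / price
Substituting: CY = $78.92 / $1,214.29
CY = 0.064993

0.064993


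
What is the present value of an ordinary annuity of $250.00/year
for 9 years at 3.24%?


Formula: PV = PMT * (1 - (1+r)^(-n)) / r
Discount factor: (1 + 0.0324)^(-9) = 0.75053
Bracket: 1 - 0.75053 = 0.24947
PV = $250.00 * 0.24947 / 0.0324 = $1,924.92

$1,924.92


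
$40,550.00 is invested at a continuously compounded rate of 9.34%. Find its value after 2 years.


Formula: FV = P * e^(r*t)
Exponent: r*t = 0.0934 * 2 = 0.1868
e^(0.1868) = 1.205386
FV = $40,550.00 * 1.205386 = $48,878.41

$48,878.41


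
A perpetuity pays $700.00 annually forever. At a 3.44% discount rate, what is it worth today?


Formula: PV = C / r
Substituting: PV = $700.00 / 0.0344
PV = $20,348.84

$20,348.84


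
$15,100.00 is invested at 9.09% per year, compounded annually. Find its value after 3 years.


Formula: FV = P * (1 + r)^n
Substituting: FV = $15,100.00 * (1 + 0.0909)^3
Growth factor: (1.0909)^3 = 1.29824
FV = $15,100.00 * 1.29824 = $19,603.42

$19,603.42


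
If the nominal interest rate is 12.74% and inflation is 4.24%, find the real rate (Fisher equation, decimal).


Formula: (1 + r_real) = (1 + r_nom) / (1 + inflation)
Substituting: (1 + r_real) = 1.1274 / 1.0424
(1 + r_real) = 1.081543
r_real = 1.081543 - 1 = 0.081543

0.081543


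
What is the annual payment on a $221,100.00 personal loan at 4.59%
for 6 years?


Formula: PMT = PV * r / (1 - (1+r)^(-n))
Denominator: 1 - (1 + 0.0459)^(-6) = 0.23606
Numerator: $221,100.00 * 0.0459 = 10148.49
PMT = 10148.49 / 0.23606 = $42,991.07

$42,991.07


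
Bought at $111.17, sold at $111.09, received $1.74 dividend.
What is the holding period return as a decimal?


Formula: HPR = (P1 - P0 + D) / P0
Gain: $111.09 - $111.17 + $1.74 = $1.66
HPR = $1.66 / $111.17 = 0.0149

0.0149


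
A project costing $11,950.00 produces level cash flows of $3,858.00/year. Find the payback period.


Formula: Payback = investment / annual cash flow
Substituting: Payback = $11,950.00 / $3,858.00
Payback = 3.0975 years

3.0975 years


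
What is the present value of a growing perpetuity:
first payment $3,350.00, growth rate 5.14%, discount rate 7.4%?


Formula: PV = C / (r - g)
Spread: r - g = 0.074 - 0.0514 = 0.0226
Substituting: PV = $3,350.00 / 0.0226
PV = $148,230.09

$148,230.09


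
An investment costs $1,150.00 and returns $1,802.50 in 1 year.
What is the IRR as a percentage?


Formula: IRR = C1/C0 - 1
Substituting: IRR = $1,802.50 / $1,150.00 - 1
Ratio: 1.567391 - 1 = 0.567391
IRR = 56.7391%

56.7391%


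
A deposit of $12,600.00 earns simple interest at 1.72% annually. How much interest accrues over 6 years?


Formula: I = P * r * t
Substituting: I = $12,600.00 * 0.0172 * 6
Step: I = $12,600.00 * 0.1032
I = $1,300.32

$1,300.32


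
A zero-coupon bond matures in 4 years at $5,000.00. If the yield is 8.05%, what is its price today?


Formula: Price = FV / (1 + r)^n
Substituting: Price = $5,000.00 / (1 + 0.0805)^4
Discount factor: (1.0805)^4 = 1.36301
Price = $5,000.00 / 1.36301 = $3,668.35

$3,668.35


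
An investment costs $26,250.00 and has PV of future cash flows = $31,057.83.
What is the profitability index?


Formula: PI = PV(cash flows) / initial investment
Substituting: PI = $31,057.83 / $26,250.00
PI = 1.1832

1.1832


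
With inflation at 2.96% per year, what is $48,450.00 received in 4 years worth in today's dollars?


Formula: Real value = nominal / (1 + inflation)^years
Price level: (1 + 0.0296)^4 = 1.123761
Real value = $48,450.00 / 1.123761 = $43,114.13

$43,114.13


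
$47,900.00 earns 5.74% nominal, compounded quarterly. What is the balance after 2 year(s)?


Formula: FV = P * (1 + r/m)^(m*t)
Period rate: r/m = 0.0574 / 4 = 0.01435
Total periods: m*t = 4 * 2 = 8
Growth factor: (1 + 0.01435)^8 = 1.120734
FV = $47,900.00 * 1.120734 = $53,683.17

$53,683.17


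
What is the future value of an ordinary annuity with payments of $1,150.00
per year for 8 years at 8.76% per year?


Formula: FV = PMT * ((1+r)^n - 1) / r
Growth factor: (1 + 0.0876)^8 = 1.957734
Numerator: 1.957734 - 1 = 0.957734
FV = $1,150.00 * 0.957734 / 0.0876 = $12,572.99

$12,572.99


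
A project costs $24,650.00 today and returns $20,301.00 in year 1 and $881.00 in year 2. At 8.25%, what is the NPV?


Formula: NPV = C0 + C1/(1+r) + C2/(1+r)^2
Discount C1: $20,301.00 / (1 + 0.0825) = $18,753.81
Discount C2: $881.00 / (1 + 0.0825)^2 = $751.83
NPV = -$24,650.00 + $18,753.81 + $751.83 = -$5,144.36

-$5,144.36


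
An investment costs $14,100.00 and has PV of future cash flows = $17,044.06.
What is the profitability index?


Formula: PI = PV(cash flows) / initial investment
Substituting: PI = $17,044.06 / $14,100.00
PI = 1.2088

1.2088


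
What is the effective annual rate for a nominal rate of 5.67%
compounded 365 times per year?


Formula: EAR = (1 + r/m)^m - 1
Period rate: r/m = 0.0567 / 365 = 0.000155
Compounding: (1 + 0.000155)^365 = 1.058334
EAR = 1.058334 - 1 = 0.058334

0.058334


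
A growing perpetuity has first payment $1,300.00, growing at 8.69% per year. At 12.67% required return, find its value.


Formula: PV = C / (r - g)
Spread: r - g = 0.1267 - 0.0869 = 0.0398
Substituting: PV = $1,300.00 / 0.0398
PV = $32,663.32

$32,663.32


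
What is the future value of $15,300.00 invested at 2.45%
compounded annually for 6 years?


Formula: FV = P * (1 + r)^n
Substituting: FV = $15,300.00 * (1 + 0.0245)^6
Growth factor: (1.0245)^6 = 1.156303
FV = $15,300.00 * 1.156303 = $17,691.44

$17,691.44


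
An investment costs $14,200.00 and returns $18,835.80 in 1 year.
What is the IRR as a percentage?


Formula: IRR = C1/C0 - 1
Substituting: IRR = $18,835.80 / $14,200.00 - 1
Ratio: 1.326465 - 1 = 0.326465
IRR = 32.6465%

32.6465%


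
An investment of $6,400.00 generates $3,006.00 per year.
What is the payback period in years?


Formula: Payback = investment / annual cash flow
Substituting: Payback = $6,400.00 / $3,006.00
Payback = 2.1291 years

2.1291 years


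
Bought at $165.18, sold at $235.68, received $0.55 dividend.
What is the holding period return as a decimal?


Formula: HPR = (P1 - P0 + D) / P0
Gain: $235.68 - $165.18 + $0.55 = $71.05
HPR = $71.05 / $165.18 = 0.4301

0.4301


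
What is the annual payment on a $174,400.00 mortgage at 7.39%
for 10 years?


Formula: PMT = PV * r / (1 - (1+r)^(-n))
Denominator: 1 - (1 + 0.0739)^(-10) = 0.509813
Numerator: $174,400.00 * 0.0739 = 12888.16
PMT = 12888.16 / 0.509813 = $25,280.16

$25,280.16


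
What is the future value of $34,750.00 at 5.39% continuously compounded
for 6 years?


Formula: FV = P * e^(r*t)
Exponent: r*t = 0.0539 * 6 = 0.3234
e^(0.3234) = 1.381818
FV = $34,750.00 * 1.381818 = $48,018.17

$48,018.17


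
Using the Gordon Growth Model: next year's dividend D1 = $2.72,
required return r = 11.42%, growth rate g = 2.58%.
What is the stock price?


Formula: P = D1 / (r - g)
Spread: r - g = 0.1142 - 0.0258 = 0.0884
Substituting: P = $2.72 / 0.0884
P = $30.77

$30.77


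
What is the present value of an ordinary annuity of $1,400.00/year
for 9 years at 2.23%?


Formula: PV = PMT * (1 - (1+r)^(-n)) / r
Discount factor: (1 + 0.0223)^(-9) = 0.819964
Bracket: 1 - 0.819964 = 0.180036
PV = $1,400.00 * 0.180036 / 0.0223 = $11,302.71

$11,302.71


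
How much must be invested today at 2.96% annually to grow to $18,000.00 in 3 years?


Formula: PV = FV / (1 + r)^n
Substituting: PV = $18,000.00 / (1 + 0.0296)^3
Discount factor: (1.0296)^3 = 1.091454
PV = $18,000.00 / 1.091454 = $16,491.76

$16,491.76


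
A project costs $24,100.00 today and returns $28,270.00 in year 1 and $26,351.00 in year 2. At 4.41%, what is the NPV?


Formula: NPV = C0 + C1/(1+r) + C2/(1+r)^2
Discount C1: $28,270.00 / (1 + 0.0441) = $27,075.95
Discount C2: $26,351.00 / (1 + 0.0441)^2 = $24,172.02
NPV = -$24,100.00 + $27,075.95 + $24,172.02 = $27,147.97

$27,147.97


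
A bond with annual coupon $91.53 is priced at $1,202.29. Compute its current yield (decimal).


Formula: Current yield = annual coupon / price
Substituting: CY = $91.53 / $1,202.29
CY = 0.07613

0.07613


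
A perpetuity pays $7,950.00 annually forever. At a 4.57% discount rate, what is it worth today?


Formula: PV = C / r
Substituting: PV = $7,950.00 / 0.0457
PV = $173,960.61

$173,960.61


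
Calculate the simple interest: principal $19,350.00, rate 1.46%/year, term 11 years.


Formula: I = P * r * t
Substituting: I = $19,350.00 * 0.0146 * 11
Step: I = $19,350.00 * 0.1606
I = $3,107.61

$3,107.61


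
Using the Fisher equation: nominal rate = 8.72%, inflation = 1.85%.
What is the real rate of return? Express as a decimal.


Formula: (1 + r_real) = (1 + r_nom) / (1 + inflation)
Substituting: (1 + r_real) = 1.0872 / 1.0185
(1 + r_real) = 1.067452
r_real = 1.067452 - 1 = 0.067452

0.067452


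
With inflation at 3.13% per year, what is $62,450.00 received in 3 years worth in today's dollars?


Formula: Real value = nominal / (1 + inflation)^years
Price level: (1 + 0.0313)^3 = 1.09687
Real value = $62,450.00 / 1.09687 = $56,934.75

$56,934.75


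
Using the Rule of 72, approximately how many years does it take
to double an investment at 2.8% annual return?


Formula: Years ≈ 72 / r
Substituting: Years ≈ 72 / 2.8
Years ≈ 25.7

25.7 years


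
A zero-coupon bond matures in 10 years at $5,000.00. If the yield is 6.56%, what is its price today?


Formula: Price = FV / (1 + r)^n
Substituting: Price = $5,000.00 / (1 + 0.0656)^10
Discount factor: (1.0656)^10 = 1.88774
Price = $5,000.00 / 1.88774 = $2,648.67

$2,648.67


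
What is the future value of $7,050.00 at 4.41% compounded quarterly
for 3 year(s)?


Formula: FV = P * (1 + r/m)^(m*t)
Period rate: r/m = 0.0441 / 4 = 0.011025
Total periods: m*t = 4 * 3 = 12
Growth factor: (1 + 0.011025)^12 = 1.140625
FV = $7,050.00 * 1.140625 = $8,041.40

$8,041.40


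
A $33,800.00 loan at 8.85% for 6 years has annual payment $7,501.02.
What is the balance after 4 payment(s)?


Formula: Balance = PV*(1+r)^k - PMT*((1+r)^k - 1)/r
Growth: (1 + 0.0885)^4 = 1.403827
Accumulated factor: ((1+r)^k - 1)/r = 4.563022
Balance = $33,800.00 * 1.403827 - $7,501.02 * 4.563022
Balance = $13,222.05

$13,222.05


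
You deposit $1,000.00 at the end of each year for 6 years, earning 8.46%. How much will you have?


Formula: FV = PMT * ((1+r)^n - 1) / r
Growth factor: (1 + 0.0846)^6 = 1.627862
Numerator: 1.627862 - 1 = 0.627862
FV = $1,000.00 * 0.627862 / 0.0846 = $7,421.54

$7,421.54


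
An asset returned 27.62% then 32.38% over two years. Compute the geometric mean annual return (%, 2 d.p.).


Formula: Geometric mean = ((1+r1)*(1+r2))^(1/2) - 1
Product: (1 + 0.2762) * (1 + 0.3238) = 1.2762 * 1.3238 = 1.689434
Square root: 1.689434^0.5 = 1.299782
Geometric mean = 1.299782 - 1 = 0.299782
As percentage: 29.98%

29.98%


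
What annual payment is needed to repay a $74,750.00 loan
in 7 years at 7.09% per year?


Formula: PMT = PV * r / (1 - (1+r)^(-n))
Denominator: 1 - (1 + 0.0709)^(-7) = 0.380905
Numerator: $74,750.00 * 0.0709 = 5299.775
PMT = 5299.775 / 0.380905 = $13,913.65

$13,913.65


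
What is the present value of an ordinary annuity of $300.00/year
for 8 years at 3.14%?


Formula: PV = PMT * (1 - (1+r)^(-n)) / r
Discount factor: (1 + 0.0314)^(-8) = 0.780878
Bracket: 1 - 0.780878 = 0.219122
PV = $300.00 * 0.219122 / 0.0314 = $2,093.53

$2,093.53


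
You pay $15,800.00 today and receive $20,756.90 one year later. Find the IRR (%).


Formula: IRR = C1/C0 - 1
Substituting: IRR = $20,756.90 / $15,800.00 - 1
Ratio: 1.313728 - 1 = 0.313728
IRR = 31.3728%

31.3728%


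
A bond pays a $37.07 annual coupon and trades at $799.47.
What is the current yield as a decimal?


Formula: Current yield = annual coupon / price
Substituting: CY = $37.07 / $799.47
CY = 0.046368

0.046368


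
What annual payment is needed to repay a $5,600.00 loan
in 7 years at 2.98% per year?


Formula: PMT = PV * r / (1 - (1+r)^(-n))
Denominator: 1 - (1 + 0.0298)^(-7) = 0.185802
Numerator: $5,600.00 * 0.0298 = 166.88
PMT = 166.88 / 0.185802 = $898.16

$898.16


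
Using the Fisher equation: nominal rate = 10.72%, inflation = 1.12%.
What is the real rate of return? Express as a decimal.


Formula: (1 + r_real) = (1 + r_nom) / (1 + inflation)
Substituting: (1 + r_real) = 1.1072 / 1.0112
(1 + r_real) = 1.094937
r_real = 1.094937 - 1 = 0.094937

0.094937


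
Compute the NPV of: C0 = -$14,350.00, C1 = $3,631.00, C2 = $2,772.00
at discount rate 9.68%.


Formula: NPV = C0 + C1/(1+r) + C2/(1+r)^2
Discount C1: $3,631.00 / (1 + 0.0968) = $3,310.54
Discount C2: $2,772.00 / (1 + 0.0968)^2 = $2,304.30
NPV = -$14,350.00 + $3,310.54 + $2,304.30 = -$8,735.16

-$8,735.16


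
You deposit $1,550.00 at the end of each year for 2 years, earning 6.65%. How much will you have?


Formula: FV = PMT * ((1+r)^n - 1) / r
Growth factor: (1 + 0.0665)^2 = 1.137422
Numerator: 1.137422 - 1 = 0.137422
FV = $1,550.00 * 0.137422 / 0.0665 = $3,203.08

$3,203.08


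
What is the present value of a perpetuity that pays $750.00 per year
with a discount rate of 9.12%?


Formula: PV = C / r
Substituting: PV = $750.00 / 0.0912
PV = $8,223.68

$8,223.68


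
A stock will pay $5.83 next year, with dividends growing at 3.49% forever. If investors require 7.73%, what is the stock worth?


Formula: P = D1 / (r - g)
Spread: r - g = 0.0773 - 0.0349 = 0.0424
Substituting: P = $5.83 / 0.0424
P = $137.50

$137.50


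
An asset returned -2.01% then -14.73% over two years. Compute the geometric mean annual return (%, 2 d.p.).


Formula: Geometric mean = ((1+r1)*(1+r2))^(1/2) - 1
Product: (1 + -0.0201) * (1 + -0.1473) = 0.9799 * 0.8527 = 0.835561
Square root: 0.835561^0.5 = 0.91409
Geometric mean = 0.91409 - 1 = -0.08591
As percentage: -8.59%

-8.59%


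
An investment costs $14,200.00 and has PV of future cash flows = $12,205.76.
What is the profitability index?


Formula: PI = PV(cash flows) / initial investment
Substituting: PI = $12,205.76 / $14,200.00
PI = 0.8596

0.8596


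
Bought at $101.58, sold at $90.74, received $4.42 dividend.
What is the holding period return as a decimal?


Formula: HPR = (P1 - P0 + D) / P0
Gain: $90.74 - $101.58 + $4.42 = -$6.42
HPR = -$6.42 / $101.58 = -0.0632

-0.0632


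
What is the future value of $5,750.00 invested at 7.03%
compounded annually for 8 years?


Formula: FV = P * (1 + r)^n
Substituting: FV = $5,750.00 * (1 + 0.0703)^8
Growth factor: (1.0703)^8 = 1.722044
FV = $5,750.00 * 1.722044 = $9,901.75

$9,901.75


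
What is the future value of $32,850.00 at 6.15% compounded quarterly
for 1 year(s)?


Formula: FV = P * (1 + r/m)^(m*t)
Period rate: r/m = 0.0615 / 4 = 0.015375
Total periods: m*t = 4 * 1 = 4
Growth factor: (1 + 0.015375)^4 = 1.062933
FV = $32,850.00 * 1.062933 = $34,917.35

$34,917.35


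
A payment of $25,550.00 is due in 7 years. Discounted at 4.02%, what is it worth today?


Formula: PV = FV / (1 + r)^n
Substituting: PV = $25,550.00 / (1 + 0.0402)^7
Discount factor: (1.0402)^7 = 1.317704
PV = $25,550.00 / 1.317704 = $19,389.78

$19,389.78


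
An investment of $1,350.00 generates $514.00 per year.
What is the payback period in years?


Formula: Payback = investment / annual cash flow
Substituting: Payback = $1,350.00 / $514.00
Payback = 2.6265 years

2.6265 years


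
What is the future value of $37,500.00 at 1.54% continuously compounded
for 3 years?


Formula: FV = P * e^(r*t)
Exponent: r*t = 0.0154 * 3 = 0.0462
e^(0.0462) = 1.047284
FV = $37,500.00 * 1.047284 = $39,273.14

$39,273.14


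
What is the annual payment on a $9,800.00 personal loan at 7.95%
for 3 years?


Formula: PMT = PV * r / (1 - (1+r)^(-n))
Denominator: 1 - (1 + 0.0795)^(-3) = 0.205064
Numerator: $9,800.00 * 0.0795 = 779.1
PMT = 779.1 / 0.205064 = $3,799.30

$3,799.30


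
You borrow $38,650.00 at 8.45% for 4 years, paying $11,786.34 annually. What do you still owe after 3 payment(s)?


Formula: Balance = PV*(1+r)^k - PMT*((1+r)^k - 1)/r
Growth: (1 + 0.0845)^3 = 1.275524
Accumulated factor: ((1+r)^k - 1)/r = 3.26064
Balance = $38,650.00 * 1.275524 - $11,786.34 * 3.26064
Balance = $10,867.99

$10,867.99


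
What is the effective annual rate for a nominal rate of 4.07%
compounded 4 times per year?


Formula: EAR = (1 + r/m)^m - 1
Period rate: r/m = 0.0407 / 4 = 0.010175
Compounding: (1 + 0.010175)^4 = 1.041325
EAR = 1.041325 - 1 = 0.041325

0.041325


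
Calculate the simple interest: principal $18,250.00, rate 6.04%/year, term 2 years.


Formula: I = P * r * t
Substituting: I = $18,250.00 * 0.0604 * 2
Step: I = $18,250.00 * 0.1208
I = $2,204.60

$2,204.60


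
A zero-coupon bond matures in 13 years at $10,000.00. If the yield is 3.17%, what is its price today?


Formula: Price = FV / (1 + r)^n
Substituting: Price = $10,000.00 / (1 + 0.0317)^13
Discount factor: (1.0317)^13 = 1.500357
Price = $10,000.00 / 1.500357 = $6,665.08

$6,665.08


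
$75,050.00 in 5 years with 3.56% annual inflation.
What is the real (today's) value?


Formula: Real value = nominal / (1 + inflation)^years
Price level: (1 + 0.0356)^5 = 1.191133
Real value = $75,050.00 / 1.191133 = $63,007.24

$63,007.24


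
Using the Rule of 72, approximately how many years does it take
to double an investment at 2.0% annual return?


Formula: Years ≈ 72 / r
Substituting: Years ≈ 72 / 2.0
Years ≈ 36.0

36.0 years


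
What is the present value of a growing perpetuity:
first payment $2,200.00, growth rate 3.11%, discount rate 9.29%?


Formula: PV = C / (r - g)
Spread: r - g = 0.0929 - 0.0311 = 0.0618
Substituting: PV = $2,200.00 / 0.0618
PV = $35,598.71

$35,598.71


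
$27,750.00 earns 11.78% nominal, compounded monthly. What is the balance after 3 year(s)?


Formula: FV = P * (1 + r/m)^(m*t)
Period rate: r/m = 0.1178 / 12 = 0.009817
Total periods: m*t = 12 * 3 = 36
Growth factor: (1 + 0.009817)^36 = 1.421449
FV = $27,750.00 * 1.421449 = $39,445.21

$39,445.21


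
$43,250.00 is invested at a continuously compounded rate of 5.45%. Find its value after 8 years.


Formula: FV = P * e^(r*t)
Exponent: r*t = 0.0545 * 8 = 0.436
e^(0.436) = 1.546509
FV = $43,250.00 * 1.546509 = $66,886.51

$66,886.51


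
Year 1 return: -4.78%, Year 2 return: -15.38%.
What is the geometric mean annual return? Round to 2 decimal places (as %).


Formula: Geometric mean = ((1+r1)*(1+r2))^(1/2) - 1
Product: (1 + -0.0478) * (1 + -0.1538) = 0.9522 * 0.8462 = 0.805752
Square root: 0.805752^0.5 = 0.897637
Geometric mean = 0.897637 - 1 = -0.102363
As percentage: -10.24%

-10.24%


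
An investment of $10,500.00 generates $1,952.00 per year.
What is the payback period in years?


Formula: Payback = investment / annual cash flow
Substituting: Payback = $10,500.00 / $1,952.00
Payback = 5.3791 years

5.3791 years


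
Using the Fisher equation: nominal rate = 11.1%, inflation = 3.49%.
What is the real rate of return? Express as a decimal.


Formula: (1 + r_real) = (1 + r_nom) / (1 + inflation)
Substituting: (1 + r_real) = 1.111 / 1.0349
(1 + r_real) = 1.073534
r_real = 1.073534 - 1 = 0.073534

0.073534


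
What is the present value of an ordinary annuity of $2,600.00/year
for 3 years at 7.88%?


Formula: PV = PMT * (1 - (1+r)^(-n)) / r
Discount factor: (1 + 0.0788)^(-3) = 0.796484
Bracket: 1 - 0.796484 = 0.203516
PV = $2,600.00 * 0.203516 / 0.0788 = $6,714.99

$6,714.99


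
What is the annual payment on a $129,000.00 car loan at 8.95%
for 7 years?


Formula: PMT = PV * r / (1 - (1+r)^(-n))
Denominator: 1 - (1 + 0.0895)^(-7) = 0.451206
Numerator: $129,000.00 * 0.0895 = 11545.5
PMT = 11545.5 / 0.451206 = $25,588.09

$25,588.09


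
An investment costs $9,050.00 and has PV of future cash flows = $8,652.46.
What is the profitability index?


Formula: PI = PV(cash flows) / initial investment
Substituting: PI = $8,652.46 / $9,050.00
PI = 0.9561

0.9561


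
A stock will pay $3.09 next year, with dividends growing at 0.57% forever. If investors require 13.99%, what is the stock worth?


Formula: P = D1 / (r - g)
Spread: r - g = 0.1399 - 0.0057 = 0.1342
Substituting: P = $3.09 / 0.1342
P = $23.03

$23.03


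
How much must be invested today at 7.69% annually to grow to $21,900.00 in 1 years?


Formula: PV = FV / (1 + r)^n
Substituting: PV = $21,900.00 / (1 + 0.0769)^1
Discount factor: (1.0769)^1 = 1.0769
PV = $21,900.00 / 1.0769 = $20,336.15

$20,336.15


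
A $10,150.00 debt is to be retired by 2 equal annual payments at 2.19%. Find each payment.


Formula: PMT = PV * r / (1 - (1+r)^(-n))
Denominator: 1 - (1 + 0.0219)^(-2) = 0.042402
Numerator: $10,150.00 * 0.0219 = 222.285
PMT = 222.285 / 0.042402 = $5,242.32

$5,242.32


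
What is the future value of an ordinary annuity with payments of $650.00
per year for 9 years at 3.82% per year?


Formula: FV = PMT * ((1+r)^n - 1) / r
Growth factor: (1 + 0.0382)^9 = 1.401294
Numerator: 1.401294 - 1 = 0.401294
FV = $650.00 * 0.401294 / 0.0382 = $6,828.30

$6,828.30


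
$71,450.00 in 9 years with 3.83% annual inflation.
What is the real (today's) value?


Formula: Real value = nominal / (1 + inflation)^years
Price level: (1 + 0.0383)^9 = 1.402509
Real value = $71,450.00 / 1.402509 = $50,944.41

$50,944.41


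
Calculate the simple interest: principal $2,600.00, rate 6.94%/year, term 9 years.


Formula: I = P * r * t
Substituting: I = $2,600.00 * 0.0694 * 9
Step: I = $2,600.00 * 0.6246
I = $1,623.96

$1,623.96


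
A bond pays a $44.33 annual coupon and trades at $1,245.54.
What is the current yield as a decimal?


Formula: Current yield = annual coupon / price
Substituting: CY = $44.33 / $1,245.54
CY = 0.035591

0.035591


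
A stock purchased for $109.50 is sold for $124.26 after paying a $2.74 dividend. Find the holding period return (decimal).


Formula: HPR = (P1 - P0 + D) / P0
Gain: $124.26 - $109.50 + $2.74 = $17.50
HPR = $17.50 / $109.50 = 0.1598

0.1598


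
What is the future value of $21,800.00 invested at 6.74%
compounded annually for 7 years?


Formula: FV = P * (1 + r)^n
Substituting: FV = $21,800.00 * (1 + 0.0674)^7
Growth factor: (1.0674)^7 = 1.578666
FV = $21,800.00 * 1.578666 = $34,414.93

$34,414.93


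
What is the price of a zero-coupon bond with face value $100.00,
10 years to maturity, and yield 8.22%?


Formula: Price = FV / (1 + r)^n
Substituting: Price = $100.00 / (1 + 0.0822)^10
Discount factor: (1.0822)^10 = 2.203308
Price = $100.00 / 2.203308 = $45.39

$45.39


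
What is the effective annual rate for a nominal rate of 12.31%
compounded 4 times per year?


Formula: EAR = (1 + r/m)^m - 1
Period rate: r/m = 0.1231 / 4 = 0.030775
Compounding: (1 + 0.030775)^4 = 1.1289
EAR = 1.1289 - 1 = 0.1289

0.1289


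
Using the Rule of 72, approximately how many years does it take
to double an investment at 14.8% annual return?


Formula: Years ≈ 72 / r
Substituting: Years ≈ 72 / 14.8
Years ≈ 4.9

4.9 years


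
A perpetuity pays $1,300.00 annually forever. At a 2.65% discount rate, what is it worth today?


Formula: PV = C / r
Substituting: PV = $1,300.00 / 0.0265
PV = $49,056.60

$49,056.60


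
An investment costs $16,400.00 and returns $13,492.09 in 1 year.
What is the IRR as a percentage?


Formula: IRR = C1/C0 - 1
Substituting: IRR = $13,492.09 / $16,400.00 - 1
Ratio: 0.822688 - 1 = -0.177312
IRR = -17.7312%

-17.7312%


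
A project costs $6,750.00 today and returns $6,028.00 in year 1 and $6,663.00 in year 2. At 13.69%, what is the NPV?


Formula: NPV = C0 + C1/(1+r) + C2/(1+r)^2
Discount C1: $6,028.00 / (1 + 0.1369) = $5,302.14
Discount C2: $6,663.00 / (1 + 0.1369)^2 = $5,154.96
NPV = -$6,750.00 + $5,302.14 + $5,154.96 = $3,707.10

$3,707.10


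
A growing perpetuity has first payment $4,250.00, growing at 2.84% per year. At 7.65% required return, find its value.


Formula: PV = C / (r - g)
Spread: r - g = 0.0765 - 0.0284 = 0.0481
Substituting: PV = $4,250.00 / 0.0481
PV = $88,357.59

$88,357.59


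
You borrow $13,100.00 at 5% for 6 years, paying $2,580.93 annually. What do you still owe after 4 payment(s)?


Formula: Balance = PV*(1+r)^k - PMT*((1+r)^k - 1)/r
Growth: (1 + 0.05)^4 = 1.215506
Accumulated factor: ((1+r)^k - 1)/r = 4.310125
Balance = $13,100.00 * 1.215506 - $2,580.93 * 4.310125
Balance = $4,799.00

$4,799.00


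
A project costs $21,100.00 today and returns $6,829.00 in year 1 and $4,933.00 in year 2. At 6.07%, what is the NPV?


Formula: NPV = C0 + C1/(1+r) + C2/(1+r)^2
Discount C1: $6,829.00 / (1 + 0.0607) = $6,438.20
Discount C2: $4,933.00 / (1 + 0.0607)^2 = $4,384.56
NPV = -$21,100.00 + $6,438.20 + $4,384.56 = -$10,277.24

-$10,277.24


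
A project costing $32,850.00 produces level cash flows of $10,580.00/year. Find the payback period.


Formula: Payback = investment / annual cash flow
Substituting: Payback = $32,850.00 / $10,580.00
Payback = 3.1049 years

3.1049 years


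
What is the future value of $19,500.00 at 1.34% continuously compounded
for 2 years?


Formula: FV = P * e^(r*t)
Exponent: r*t = 0.0134 * 2 = 0.0268
e^(0.0268) = 1.027162
FV = $19,500.00 * 1.027162 = $20,029.67

$20,029.67


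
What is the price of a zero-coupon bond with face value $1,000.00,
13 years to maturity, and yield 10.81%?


Formula: Price = FV / (1 + r)^n
Substituting: Price = $1,000.00 / (1 + 0.1081)^13
Discount factor: (1.1081)^13 = 3.79775
Price = $1,000.00 / 3.79775 = $263.31

$263.31


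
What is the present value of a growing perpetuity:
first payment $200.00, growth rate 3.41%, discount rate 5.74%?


Formula: PV = C / (r - g)
Spread: r - g = 0.0574 - 0.0341 = 0.0233
Substituting: PV = $200.00 / 0.0233
PV = $8,583.69

$8,583.69


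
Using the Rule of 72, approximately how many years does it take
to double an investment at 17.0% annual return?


Formula: Years ≈ 72 / r
Substituting: Years ≈ 72 / 17.0
Years ≈ 4.2

4.2 years


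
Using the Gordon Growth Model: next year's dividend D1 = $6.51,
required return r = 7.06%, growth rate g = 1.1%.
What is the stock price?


Formula: P = D1 / (r - g)
Spread: r - g = 0.0706 - 0.011 = 0.0596
Substituting: P = $6.51 / 0.0596
P = $109.23

$109.23


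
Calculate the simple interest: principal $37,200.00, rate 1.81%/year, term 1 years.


Formula: I = P * r * t
Substituting: I = $37,200.00 * 0.0181 * 1
Step: I = $37,200.00 * 0.0181
I = $673.32

$673.32


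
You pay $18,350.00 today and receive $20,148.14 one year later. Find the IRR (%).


Formula: IRR = C1/C0 - 1
Substituting: IRR = $20,148.14 / $18,350.00 - 1
Ratio: 1.097991 - 1 = 0.097991
IRR = 9.7991%

9.7991%


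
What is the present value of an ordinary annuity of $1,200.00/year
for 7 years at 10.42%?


Formula: PV = PMT * (1 - (1+r)^(-n)) / r
Discount factor: (1 + 0.1042)^(-7) = 0.49965
Bracket: 1 - 0.49965 = 0.50035
PV = $1,200.00 * 0.50035 / 0.1042 = $5,762.19

$5,762.19


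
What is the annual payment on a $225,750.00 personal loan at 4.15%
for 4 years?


Formula: PMT = PV * r / (1 - (1+r)^(-n))
Denominator: 1 - (1 + 0.0415)^(-4) = 0.15011
Numerator: $225,750.00 * 0.0415 = 9368.625
PMT = 9368.625 / 0.15011 = $62,411.88

$62,411.88


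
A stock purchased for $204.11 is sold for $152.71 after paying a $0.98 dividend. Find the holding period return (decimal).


Formula: HPR = (P1 - P0 + D) / P0
Gain: $152.71 - $204.11 + $0.98 = -$50.42
HPR = -$50.42 / $204.11 = -0.247

-0.247


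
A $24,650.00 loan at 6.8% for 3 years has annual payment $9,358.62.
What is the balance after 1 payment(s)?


Formula: Balance = PV*(1+r)^k - PMT*((1+r)^k - 1)/r
Growth: (1 + 0.068)^1 = 1.068
Accumulated factor: ((1+r)^k - 1)/r = 1.0
Balance = $24,650.00 * 1.068 - $9,358.62 * 1.0
Balance = $16,967.58

$16,967.58


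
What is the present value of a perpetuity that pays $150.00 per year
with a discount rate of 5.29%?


Formula: PV = C / r
Substituting: PV = $150.00 / 0.0529
PV = $2,835.54

$2,835.54


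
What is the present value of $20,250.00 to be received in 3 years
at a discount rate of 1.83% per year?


Formula: PV = FV / (1 + r)^n
Substituting: PV = $20,250.00 / (1 + 0.0183)^3
Discount factor: (1.0183)^3 = 1.055911
PV = $20,250.00 / 1.055911 = $19,177.76

$19,177.76


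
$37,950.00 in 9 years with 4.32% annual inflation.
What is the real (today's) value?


Formula: Real value = nominal / (1 + inflation)^years
Price level: (1 + 0.0432)^9 = 1.463215
Real value = $37,950.00 / 1.463215 = $25,936.03

$25,936.03


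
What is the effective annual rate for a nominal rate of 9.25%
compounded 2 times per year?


Formula: EAR = (1 + r/m)^m - 1
Period rate: r/m = 0.0925 / 2 = 0.04625
Compounding: (1 + 0.04625)^2 = 1.094639
EAR = 1.094639 - 1 = 0.094639

0.094639


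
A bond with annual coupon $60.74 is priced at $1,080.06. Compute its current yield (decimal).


Formula: Current yield = annual coupon / price
Substituting: CY = $60.74 / $1,080.06
CY = 0.056238

0.056238


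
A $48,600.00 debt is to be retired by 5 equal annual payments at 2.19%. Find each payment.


Formula: PMT = PV * r / (1 - (1+r)^(-n))
Denominator: 1 - (1 + 0.0219)^(-5) = 0.102658
Numerator: $48,600.00 * 0.0219 = 1064.34
PMT = 1064.34 / 0.102658 = $10,367.83

$10,367.83


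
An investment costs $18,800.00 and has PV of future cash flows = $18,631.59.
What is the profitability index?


Formula: PI = PV(cash flows) / initial investment
Substituting: PI = $18,631.59 / $18,800.00
PI = 0.991

0.991


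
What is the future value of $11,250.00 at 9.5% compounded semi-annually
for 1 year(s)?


Formula: FV = P * (1 + r/m)^(m*t)
Period rate: r/m = 0.095 / 2 = 0.0475
Total periods: m*t = 2 * 1 = 2
Growth factor: (1 + 0.0475)^2 = 1.097256
FV = $11,250.00 * 1.097256 = $12,344.13

$12,344.13


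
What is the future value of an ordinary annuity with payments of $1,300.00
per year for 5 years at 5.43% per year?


Formula: FV = PMT * ((1+r)^n - 1) / r
Growth factor: (1 + 0.0543)^5 = 1.30263
Numerator: 1.30263 - 1 = 0.30263
FV = $1,300.00 * 0.30263 / 0.0543 = $7,245.28

$7,245.28


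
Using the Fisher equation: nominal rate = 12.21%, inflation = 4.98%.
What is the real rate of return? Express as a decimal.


Formula: (1 + r_real) = (1 + r_nom) / (1 + inflation)
Substituting: (1 + r_real) = 1.1221 / 1.0498
(1 + r_real) = 1.06887
r_real = 1.06887 - 1 = 0.06887

0.06887


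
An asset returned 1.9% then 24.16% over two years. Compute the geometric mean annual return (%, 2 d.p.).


Formula: Geometric mean = ((1+r1)*(1+r2))^(1/2) - 1
Product: (1 + 0.019) * (1 + 0.2416) = 1.019 * 1.2416 = 1.26519
Square root: 1.26519^0.5 = 1.124807
Geometric mean = 1.124807 - 1 = 0.124807
As percentage: 12.48%

12.48%


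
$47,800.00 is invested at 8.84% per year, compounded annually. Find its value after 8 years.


Formula: FV = P * (1 + r)^n
Substituting: FV = $47,800.00 * (1 + 0.0884)^8
Growth factor: (1.0884)^8 = 1.969284
FV = $47,800.00 * 1.969284 = $94,131.76

$94,131.76


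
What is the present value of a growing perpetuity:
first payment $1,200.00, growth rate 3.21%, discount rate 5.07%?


Formula: PV = C / (r - g)
Spread: r - g = 0.0507 - 0.0321 = 0.0186
Substituting: PV = $1,200.00 / 0.0186
PV = $64,516.13

$64,516.13


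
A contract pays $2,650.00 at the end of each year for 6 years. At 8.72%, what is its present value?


Formula: PV = PMT * (1 - (1+r)^(-n)) / r
Discount factor: (1 + 0.0872)^(-6) = 0.605541
Bracket: 1 - 0.605541 = 0.394459
PV = $2,650.00 * 0.394459 / 0.0872 = $11,987.58

$11,987.58


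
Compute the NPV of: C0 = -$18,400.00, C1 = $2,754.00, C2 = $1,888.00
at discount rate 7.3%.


Formula: NPV = C0 + C1/(1+r) + C2/(1+r)^2
Discount C1: $2,754.00 / (1 + 0.073) = $2,566.64
Discount C2: $1,888.00 / (1 + 0.073)^2 = $1,639.84
NPV = -$18,400.00 + $2,566.64 + $1,639.84 = -$14,193.52

-$14,193.52


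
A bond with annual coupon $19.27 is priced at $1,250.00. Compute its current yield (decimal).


Formula: Current yield = annual coupon / price
Substituting: CY = $19.27 / $1,250.00
CY = 0.015416

0.015416


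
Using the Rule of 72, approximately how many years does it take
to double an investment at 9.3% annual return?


Formula: Years ≈ 72 / r
Substituting: Years ≈ 72 / 9.3
Years ≈ 7.7

7.7 years


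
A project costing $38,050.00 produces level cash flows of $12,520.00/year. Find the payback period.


Formula: Payback = investment / annual cash flow
Substituting: Payback = $38,050.00 / $12,520.00
Payback = 3.0391 years

3.0391 years


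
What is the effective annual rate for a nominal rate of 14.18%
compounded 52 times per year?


Formula: EAR = (1 + r/m)^m - 1
Period rate: r/m = 0.1418 / 52 = 0.002727
Compounding: (1 + 0.002727)^52 = 1.152124
EAR = 1.152124 - 1 = 0.152124

0.152124


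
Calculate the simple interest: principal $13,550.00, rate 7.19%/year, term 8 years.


Formula: I = P * r * t
Substituting: I = $13,550.00 * 0.0719 * 8
Step: I = $13,550.00 * 0.5752
I = $7,793.96

$7,793.96


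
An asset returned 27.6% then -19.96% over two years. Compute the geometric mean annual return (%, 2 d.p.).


Formula: Geometric mean = ((1+r1)*(1+r2))^(1/2) - 1
Product: (1 + 0.276) * (1 + -0.1996) = 1.276 * 0.8004 = 1.02131
Square root: 1.02131^0.5 = 1.010599
Geometric mean = 1.010599 - 1 = 0.010599
As percentage: 1.06%

1.06%


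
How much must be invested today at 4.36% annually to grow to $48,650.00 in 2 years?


Formula: PV = FV / (1 + r)^n
Substituting: PV = $48,650.00 / (1 + 0.0436)^2
Discount factor: (1.0436)^2 = 1.089101
PV = $48,650.00 / 1.089101 = $44,669.87

$44,669.87


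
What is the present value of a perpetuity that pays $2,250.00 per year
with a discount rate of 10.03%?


Formula: PV = C / r
Substituting: PV = $2,250.00 / 0.1003
PV = $22,432.70

$22,432.70


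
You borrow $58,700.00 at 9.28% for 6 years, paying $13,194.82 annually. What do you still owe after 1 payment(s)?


Formula: Balance = PV*(1+r)^k - PMT*((1+r)^k - 1)/r
Growth: (1 + 0.0928)^1 = 1.0928
Accumulated factor: ((1+r)^k - 1)/r = 1.0
Balance = $58,700.00 * 1.0928 - $13,194.82 * 1.0
Balance = $50,952.54

$50,952.54


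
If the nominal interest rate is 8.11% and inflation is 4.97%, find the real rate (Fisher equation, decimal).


Formula: (1 + r_real) = (1 + r_nom) / (1 + inflation)
Substituting: (1 + r_real) = 1.0811 / 1.0497
(1 + r_real) = 1.029913
r_real = 1.029913 - 1 = 0.029913

0.029913


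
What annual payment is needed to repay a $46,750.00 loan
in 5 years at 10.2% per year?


Formula: PMT = PV * r / (1 - (1+r)^(-n))
Denominator: 1 - (1 + 0.102)^(-5) = 0.384693
Numerator: $46,750.00 * 0.102 = 4768.5
PMT = 4768.5 / 0.384693 = $12,395.61

$12,395.61


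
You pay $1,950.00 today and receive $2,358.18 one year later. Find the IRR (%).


Formula: IRR = C1/C0 - 1
Substituting: IRR = $2,358.18 / $1,950.00 - 1
Ratio: 1.209323 - 1 = 0.209323
IRR = 20.9323%

20.9323%


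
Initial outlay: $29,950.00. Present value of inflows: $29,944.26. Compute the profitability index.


Formula: PI = PV(cash flows) / initial investment
Substituting: PI = $29,944.26 / $29,950.00
PI = 0.9998

0.9998


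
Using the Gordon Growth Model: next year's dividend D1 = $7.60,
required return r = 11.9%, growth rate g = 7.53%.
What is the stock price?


Formula: P = D1 / (r - g)
Spread: r - g = 0.119 - 0.0753 = 0.0437
Substituting: P = $7.60 / 0.0437
P = $173.91

$173.91


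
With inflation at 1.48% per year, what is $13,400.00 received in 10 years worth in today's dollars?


Formula: Real value = nominal / (1 + inflation)^years
Price level: (1 + 0.0148)^10 = 1.158256
Real value = $13,400.00 / 1.158256 = $11,569.12

$11,569.12


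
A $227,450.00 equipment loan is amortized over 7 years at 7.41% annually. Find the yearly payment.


Formula: PMT = PV * r / (1 - (1+r)^(-n))
Denominator: 1 - (1 + 0.0741)^(-7) = 0.393701
Numerator: $227,450.00 * 0.0741 = 16854.045
PMT = 16854.045 / 0.393701 = $42,809.27

$42,809.27


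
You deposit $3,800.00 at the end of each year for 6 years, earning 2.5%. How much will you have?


Formula: FV = PMT * ((1+r)^n - 1) / r
Growth factor: (1 + 0.025)^6 = 1.159693
Numerator: 1.159693 - 1 = 0.159693
FV = $3,800.00 * 0.159693 / 0.025 = $24,273.40

$24,273.40


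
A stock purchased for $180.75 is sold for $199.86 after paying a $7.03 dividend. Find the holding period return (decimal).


Formula: HPR = (P1 - P0 + D) / P0
Gain: $199.86 - $180.75 + $7.03 = $26.14
HPR = $26.14 / $180.75 = 0.1446

0.1446


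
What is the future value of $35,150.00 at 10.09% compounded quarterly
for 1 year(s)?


Formula: FV = P * (1 + r/m)^(m*t)
Period rate: r/m = 0.1009 / 4 = 0.025225
Total periods: m*t = 4 * 1 = 4
Growth factor: (1 + 0.025225)^4 = 1.104782
FV = $35,150.00 * 1.104782 = $38,833.10

$38,833.10


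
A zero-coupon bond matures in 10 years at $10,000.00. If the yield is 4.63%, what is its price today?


Formula: Price = FV / (1 + r)^n
Substituting: Price = $10,000.00 / (1 + 0.0463)^10
Discount factor: (1.0463)^10 = 1.572397
Price = $10,000.00 / 1.572397 = $6,359.72

$6,359.72


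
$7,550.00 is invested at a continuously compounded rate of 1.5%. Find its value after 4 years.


Formula: FV = P * e^(r*t)
Exponent: r*t = 0.015 * 4 = 0.06
e^(0.06) = 1.061837
FV = $7,550.00 * 1.061837 = $8,016.87

$8,016.87


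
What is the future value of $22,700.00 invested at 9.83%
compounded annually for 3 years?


Formula: FV = P * (1 + r)^n
Substituting: FV = $22,700.00 * (1 + 0.0983)^3
Growth factor: (1.0983)^3 = 1.324839
FV = $22,700.00 * 1.324839 = $30,073.83

$30,073.83


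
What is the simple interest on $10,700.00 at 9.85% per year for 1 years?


Formula: I = P * r * t
Substituting: I = $10,700.00 * 0.0985 * 1
Step: I = $10,700.00 * 0.0985
I = $1,053.95

$1,053.95


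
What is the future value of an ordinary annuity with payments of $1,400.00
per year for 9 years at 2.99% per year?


Formula: FV = PMT * ((1+r)^n - 1) / r
Growth factor: (1 + 0.0299)^9 = 1.303634
Numerator: 1.303634 - 1 = 0.303634
FV = $1,400.00 * 0.303634 / 0.0299 = $14,216.95

$14,216.95


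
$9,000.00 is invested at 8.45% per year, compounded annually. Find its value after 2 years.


Formula: FV = P * (1 + r)^n
Substituting: FV = $9,000.00 * (1 + 0.0845)^2
Growth factor: (1.0845)^2 = 1.17614
FV = $9,000.00 * 1.17614 = $10,585.26

$10,585.26


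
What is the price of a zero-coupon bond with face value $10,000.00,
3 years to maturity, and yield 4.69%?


Formula: Price = FV / (1 + r)^n
Substituting: Price = $10,000.00 / (1 + 0.0469)^3
Discount factor: (1.0469)^3 = 1.147402
Price = $10,000.00 / 1.147402 = $8,715.34

$8,715.34


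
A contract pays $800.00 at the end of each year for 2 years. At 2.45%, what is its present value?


Formula: PV = PMT * (1 - (1+r)^(-n)) / r
Discount factor: (1 + 0.0245)^(-2) = 0.952744
Bracket: 1 - 0.952744 = 0.047256
PV = $800.00 * 0.047256 / 0.0245 = $1,543.06

$1,543.06


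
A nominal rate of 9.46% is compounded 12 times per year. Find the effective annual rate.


Formula: EAR = (1 + r/m)^m - 1
Period rate: r/m = 0.0946 / 12 = 0.007883
Compounding: (1 + 0.007883)^12 = 1.098811
EAR = 1.098811 - 1 = 0.098811

0.098811


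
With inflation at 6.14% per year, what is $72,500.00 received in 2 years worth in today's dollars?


Formula: Real value = nominal / (1 + inflation)^years
Price level: (1 + 0.0614)^2 = 1.12657
Real value = $72,500.00 / 1.12657 = $64,354.64

$64,354.64


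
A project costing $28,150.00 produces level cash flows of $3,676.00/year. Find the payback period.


Formula: Payback = investment / annual cash flow
Substituting: Payback = $28,150.00 / $3,676.00
Payback = 7.6578 years

7.6578 years
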